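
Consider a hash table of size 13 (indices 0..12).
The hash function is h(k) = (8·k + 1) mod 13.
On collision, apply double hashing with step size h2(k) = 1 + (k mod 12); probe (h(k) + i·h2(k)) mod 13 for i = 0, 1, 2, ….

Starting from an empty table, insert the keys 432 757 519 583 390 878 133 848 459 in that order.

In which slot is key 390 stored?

8

432: h=12 -> slot 12
757: h=12, h2=2, probe 12,1 -> slot 1
519: h=6 -> slot 6
583: h=11 -> slot 11
390: h=1, h2=7, probe 1,8 -> slot 8
878: h=5 -> slot 5
133: h=12, h2=2, probe 12,1,3 -> slot 3
848: h=12, h2=9, probe 12,8,4 -> slot 4
459: h=7 -> slot 7
Table: [—, 757, —, 133, 848, 878, 519, 459, 390, —, —, 583, 432]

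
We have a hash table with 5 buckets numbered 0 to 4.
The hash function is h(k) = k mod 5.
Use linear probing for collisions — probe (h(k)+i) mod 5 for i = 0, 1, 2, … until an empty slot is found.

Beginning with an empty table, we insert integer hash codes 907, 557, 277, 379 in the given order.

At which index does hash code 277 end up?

4

907 hashes to 2; slot 2 is free → place at 2.
557 hashes to 2; 2 taken → place at 3.
277 hashes to 2; 2,3 taken → place at 4.
379 hashes to 4; 4 taken → place at 0.
Table: [379, ∅, 907, 557, 277]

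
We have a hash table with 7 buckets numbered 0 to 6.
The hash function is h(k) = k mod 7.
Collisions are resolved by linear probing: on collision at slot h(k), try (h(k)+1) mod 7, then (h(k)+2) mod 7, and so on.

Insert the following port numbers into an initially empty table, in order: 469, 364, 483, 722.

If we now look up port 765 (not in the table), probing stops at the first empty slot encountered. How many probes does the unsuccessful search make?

3

469 hashes to 0; slot 0 is free -> place at 0.
364 hashes to 0; 0 taken -> place at 1.
483 hashes to 0; 0,1 taken -> place at 2.
722 hashes to 1; 1,2 taken -> place at 3.
Table: [469, 364, 483, 722, -, -, -]
Lookup 765: h=2, probe 2,3,4 → slot 4 empty, not found.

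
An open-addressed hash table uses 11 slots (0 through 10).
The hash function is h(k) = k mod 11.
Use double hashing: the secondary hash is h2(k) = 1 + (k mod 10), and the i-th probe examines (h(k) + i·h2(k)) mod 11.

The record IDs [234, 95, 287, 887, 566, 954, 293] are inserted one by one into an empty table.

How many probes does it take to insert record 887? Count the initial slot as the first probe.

2

234: h=3 => slot 3
95: h=7 => slot 7
287: h=1 => slot 1
887: h=7, h2=8, probe 7,4 => slot 4
566: h=5 => slot 5
954: h=8 => slot 8
293: h=7, h2=4, probe 7,0 => slot 0
Table: [293, 287, ∅, 234, 887, 566, ∅, 95, 954, ∅, ∅]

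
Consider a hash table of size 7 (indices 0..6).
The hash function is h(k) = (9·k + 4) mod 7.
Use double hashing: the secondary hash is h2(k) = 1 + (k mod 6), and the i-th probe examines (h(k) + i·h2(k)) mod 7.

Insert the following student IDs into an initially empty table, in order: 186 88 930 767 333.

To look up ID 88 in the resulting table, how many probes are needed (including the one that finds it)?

Insert 186: h=5, slot 5 empty -> index 5.
Insert 88: h=5, h2=5, slot 5 occupied -> index 3.
Insert 930: h=2, slot 2 empty -> index 2.
Insert 767: h=5, h2=6, slot 5 occupied -> index 4.
Insert 333: h=5, h2=4, slots 5,2 occupied -> index 6.
Table: [∅, ∅, 930, 88, 767, 186, 333]
Lookup 88: h=5, h2=5, probe 5,3 → found at 3.

2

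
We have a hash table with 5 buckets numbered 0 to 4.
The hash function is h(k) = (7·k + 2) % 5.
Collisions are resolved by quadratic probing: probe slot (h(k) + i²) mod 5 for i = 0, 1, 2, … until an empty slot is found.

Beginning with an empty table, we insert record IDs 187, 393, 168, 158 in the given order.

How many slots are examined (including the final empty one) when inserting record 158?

3

Insert 187: h=1, slot 1 empty => index 1.
Insert 393: h=3, slot 3 empty => index 3.
Insert 168: h=3, slot 3 occupied => index 4.
Insert 158: h=3, slots 3,4 occupied => index 2.
Table: [∅, 187, 158, 393, 168]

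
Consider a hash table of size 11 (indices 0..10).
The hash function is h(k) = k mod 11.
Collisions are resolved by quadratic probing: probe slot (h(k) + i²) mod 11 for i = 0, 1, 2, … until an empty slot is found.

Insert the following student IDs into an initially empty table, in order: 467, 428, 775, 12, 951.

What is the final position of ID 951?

9

467 hashes to 5; slot 5 is free -> place at 5.
428 hashes to 10; slot 10 is free -> place at 10.
775 hashes to 5; 5 taken -> place at 6.
12 hashes to 1; slot 1 is free -> place at 1.
951 hashes to 5; 5,6 taken -> place at 9.
Table: [∅, 12, ∅, ∅, ∅, 467, 775, ∅, ∅, 951, 428]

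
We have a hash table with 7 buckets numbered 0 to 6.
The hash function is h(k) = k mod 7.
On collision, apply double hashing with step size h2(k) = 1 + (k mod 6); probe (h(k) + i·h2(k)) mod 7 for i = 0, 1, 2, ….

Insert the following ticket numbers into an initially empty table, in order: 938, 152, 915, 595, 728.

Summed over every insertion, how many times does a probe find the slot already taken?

938: h=0 → slot 0
152: h=5 → slot 5
915: h=5, h2=4, probe 5,2 → slot 2
595: h=0, h2=2, probe 0,2,4 → slot 4
728: h=0, h2=3, probe 0,3 → slot 3
Table: [938, _, 915, 728, 595, 152, _]

4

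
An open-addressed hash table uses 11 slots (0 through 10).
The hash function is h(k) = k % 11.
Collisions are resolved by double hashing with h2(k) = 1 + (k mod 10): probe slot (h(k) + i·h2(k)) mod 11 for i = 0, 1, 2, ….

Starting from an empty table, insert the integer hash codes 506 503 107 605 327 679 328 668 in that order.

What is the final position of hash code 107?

506: h=0 -> slot 0
503: h=8 -> slot 8
107: h=8, h2=8, probe 8,5 -> slot 5
605: h=0, h2=6, probe 0,6 -> slot 6
327: h=8, h2=8, probe 8,5,2 -> slot 2
679: h=8, h2=10, probe 8,7 -> slot 7
328: h=9 -> slot 9
668: h=8, h2=9, probe 8,6,4 -> slot 4
Table: [506, _, 327, _, 668, 107, 605, 679, 503, 328, _]

5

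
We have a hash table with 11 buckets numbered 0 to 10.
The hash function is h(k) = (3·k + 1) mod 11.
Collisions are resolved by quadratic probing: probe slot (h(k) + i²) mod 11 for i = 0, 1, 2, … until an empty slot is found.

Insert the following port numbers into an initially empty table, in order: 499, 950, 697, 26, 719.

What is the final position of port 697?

6

Insert 499: h=2, slot 2 empty → index 2.
Insert 950: h=2, slot 2 occupied → index 3.
Insert 697: h=2, slots 2,3 occupied → index 6.
Insert 26: h=2, slots 2,3,6 occupied → index 0.
Insert 719: h=2, slots 2,3,6,0 occupied → index 7.
Table: [26, ∅, 499, 950, ∅, ∅, 697, 719, ∅, ∅, ∅]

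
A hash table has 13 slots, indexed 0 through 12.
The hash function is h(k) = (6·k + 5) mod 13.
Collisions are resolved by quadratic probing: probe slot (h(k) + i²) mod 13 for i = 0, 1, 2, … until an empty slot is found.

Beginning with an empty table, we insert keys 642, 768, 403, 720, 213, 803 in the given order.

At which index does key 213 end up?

0

642: h=9 -> slot 9
768: h=11 -> slot 11
403: h=5 -> slot 5
720: h=9, probe 9,10 -> slot 10
213: h=9, probe 9,10,0 -> slot 0
803: h=0, probe 0,1 -> slot 1
Table: [213, 803, -, -, -, 403, -, -, -, 642, 720, 768, -]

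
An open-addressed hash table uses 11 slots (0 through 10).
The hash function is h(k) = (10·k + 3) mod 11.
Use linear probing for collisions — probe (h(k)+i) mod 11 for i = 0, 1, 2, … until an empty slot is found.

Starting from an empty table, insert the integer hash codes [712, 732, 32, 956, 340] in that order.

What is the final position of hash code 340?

712: h=6 -> slot 6
732: h=8 -> slot 8
32: h=4 -> slot 4
956: h=4, probe 4,5 -> slot 5
340: h=4, probe 4,5,6,7 -> slot 7
Table: [—, —, —, —, 32, 956, 712, 340, 732, —, —]

7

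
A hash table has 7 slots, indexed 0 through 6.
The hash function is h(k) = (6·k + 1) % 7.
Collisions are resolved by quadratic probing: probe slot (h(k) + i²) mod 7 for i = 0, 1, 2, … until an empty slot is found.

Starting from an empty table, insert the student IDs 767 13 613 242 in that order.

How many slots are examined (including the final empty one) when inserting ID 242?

3

767 hashes to 4; slot 4 is free → place at 4.
13 hashes to 2; slot 2 is free → place at 2.
613 hashes to 4; 4 taken → place at 5.
242 hashes to 4; 4,5 taken → place at 1.
Table: [∅, 242, 13, ∅, 767, 613, ∅]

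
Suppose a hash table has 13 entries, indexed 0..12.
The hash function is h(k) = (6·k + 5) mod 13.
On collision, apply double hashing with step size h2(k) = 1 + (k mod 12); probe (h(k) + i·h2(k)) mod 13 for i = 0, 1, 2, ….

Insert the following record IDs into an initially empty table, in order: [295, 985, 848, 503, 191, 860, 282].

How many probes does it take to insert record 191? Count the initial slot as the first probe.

3

295 hashes to 7; slot 7 is free → place at 7.
985 hashes to 0; slot 0 is free → place at 0.
848 hashes to 10; slot 10 is free → place at 10.
503 hashes to 7, h2=12; 7 taken → place at 6.
191 hashes to 7, h2=12; 7,6 taken → place at 5.
860 hashes to 4; slot 4 is free → place at 4.
282 hashes to 7, h2=7; 7 taken → place at 1.
Table: [985, 282, —, —, 860, 191, 503, 295, —, —, 848, —, —]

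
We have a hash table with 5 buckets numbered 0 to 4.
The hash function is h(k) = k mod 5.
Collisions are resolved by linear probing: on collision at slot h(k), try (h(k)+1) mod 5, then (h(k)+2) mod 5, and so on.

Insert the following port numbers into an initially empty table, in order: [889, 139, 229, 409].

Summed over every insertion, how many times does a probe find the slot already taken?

6

Insert 889: h=4, slot 4 empty → index 4.
Insert 139: h=4, slot 4 occupied → index 0.
Insert 229: h=4, slots 4,0 occupied → index 1.
Insert 409: h=4, slots 4,0,1 occupied → index 2.
Table: [139, 229, 409, ., 889]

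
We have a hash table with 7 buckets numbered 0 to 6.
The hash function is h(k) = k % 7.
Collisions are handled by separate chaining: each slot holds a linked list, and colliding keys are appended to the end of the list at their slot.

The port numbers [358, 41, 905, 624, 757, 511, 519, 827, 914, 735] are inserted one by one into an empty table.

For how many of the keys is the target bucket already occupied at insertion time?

Insert 358: h=1, bucket 1 empty → new chain.
Insert 41: h=6, bucket 6 empty → new chain.
Insert 905: h=2, bucket 2 empty → new chain.
Insert 624: h=1, bucket 1 nonempty → append to chain.
Insert 757: h=1, bucket 1 nonempty → append to chain.
Insert 511: h=0, bucket 0 empty → new chain.
Insert 519: h=1, bucket 1 nonempty → append to chain.
Insert 827: h=1, bucket 1 nonempty → append to chain.
Insert 914: h=4, bucket 4 empty → new chain.
Insert 735: h=0, bucket 0 nonempty → append to chain.
Final buckets:
0: 511 -> 735
1: 358 -> 624 -> 757 -> 519 -> 827
2: 905
3: —
4: 914
5: —
6: 41

5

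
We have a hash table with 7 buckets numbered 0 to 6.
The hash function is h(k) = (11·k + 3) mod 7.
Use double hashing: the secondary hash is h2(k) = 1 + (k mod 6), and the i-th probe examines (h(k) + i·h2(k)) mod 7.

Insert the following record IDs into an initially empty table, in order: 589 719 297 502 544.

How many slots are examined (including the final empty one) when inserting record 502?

Insert 589: h=0, slot 0 empty → index 0.
Insert 719: h=2, slot 2 empty → index 2.
Insert 297: h=1, slot 1 empty → index 1.
Insert 502: h=2, h2=5, slots 2,0 occupied → index 5.
Insert 544: h=2, h2=5, slots 2,0,5 occupied → index 3.
Table: [589, 297, 719, 544, _, 502, _]

3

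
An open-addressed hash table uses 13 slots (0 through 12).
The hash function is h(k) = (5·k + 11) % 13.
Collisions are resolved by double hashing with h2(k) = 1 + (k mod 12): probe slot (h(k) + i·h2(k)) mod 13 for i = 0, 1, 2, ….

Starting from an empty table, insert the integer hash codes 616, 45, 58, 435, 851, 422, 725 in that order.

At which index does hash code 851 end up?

1

Insert 616: h=10, slot 10 empty → index 10.
Insert 45: h=2, slot 2 empty → index 2.
Insert 58: h=2, h2=11, slot 2 occupied → index 0.
Insert 435: h=2, h2=4, slot 2 occupied → index 6.
Insert 851: h=2, h2=12, slot 2 occupied → index 1.
Insert 422: h=2, h2=3, slot 2 occupied → index 5.
Insert 725: h=9, slot 9 empty → index 9.
Table: [58, 851, 45, ., ., 422, 435, ., ., 725, 616, ., .]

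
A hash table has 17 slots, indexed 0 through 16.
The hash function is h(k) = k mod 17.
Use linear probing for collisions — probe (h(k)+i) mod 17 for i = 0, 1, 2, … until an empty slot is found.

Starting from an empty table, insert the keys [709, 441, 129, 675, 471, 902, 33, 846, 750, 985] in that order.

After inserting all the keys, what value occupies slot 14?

471

709: h=12 -> slot 12
441: h=16 -> slot 16
129: h=10 -> slot 10
675: h=12, probe 12,13 -> slot 13
471: h=12, probe 12,13,14 -> slot 14
902: h=1 -> slot 1
33: h=16, probe 16,0 -> slot 0
846: h=13, probe 13,14,15 -> slot 15
750: h=2 -> slot 2
985: h=16, probe 16,0,1,2,3 -> slot 3
Table: [33, 902, 750, 985, _, _, _, _, _, _, 129, _, 709, 675, 471, 846, 441]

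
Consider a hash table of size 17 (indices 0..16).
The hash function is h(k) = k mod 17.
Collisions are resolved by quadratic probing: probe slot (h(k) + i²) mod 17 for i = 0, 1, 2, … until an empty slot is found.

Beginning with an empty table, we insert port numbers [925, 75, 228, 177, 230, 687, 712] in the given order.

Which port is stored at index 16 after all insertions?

925 hashes to 7; slot 7 is free → place at 7.
75 hashes to 7; 7 taken → place at 8.
228 hashes to 7; 7,8 taken → place at 11.
177 hashes to 7; 7,8,11 taken → place at 16.
230 hashes to 9; slot 9 is free → place at 9.
687 hashes to 7; 7,8,11,16 taken → place at 6.
712 hashes to 15; slot 15 is free → place at 15.
Table: [_, _, _, _, _, _, 687, 925, 75, 230, _, 228, _, _, _, 712, 177]

177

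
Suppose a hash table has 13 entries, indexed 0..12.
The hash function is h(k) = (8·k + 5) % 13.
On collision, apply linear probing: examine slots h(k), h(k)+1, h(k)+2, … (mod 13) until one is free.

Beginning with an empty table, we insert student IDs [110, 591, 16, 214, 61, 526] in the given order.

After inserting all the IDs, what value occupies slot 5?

Insert 110: h=1, slot 1 empty => index 1.
Insert 591: h=1, slot 1 occupied => index 2.
Insert 16: h=3, slot 3 empty => index 3.
Insert 214: h=1, slots 1,2,3 occupied => index 4.
Insert 61: h=12, slot 12 empty => index 12.
Insert 526: h=1, slots 1,2,3,4 occupied => index 5.
Table: [—, 110, 591, 16, 214, 526, —, —, —, —, —, —, 61]

526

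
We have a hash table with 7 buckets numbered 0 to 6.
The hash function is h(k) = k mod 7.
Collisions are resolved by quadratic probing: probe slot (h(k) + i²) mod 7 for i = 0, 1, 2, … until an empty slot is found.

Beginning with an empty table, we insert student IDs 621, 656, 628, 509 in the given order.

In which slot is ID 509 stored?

621: h=5 → slot 5
656: h=5, probe 5,6 → slot 6
628: h=5, probe 5,6,2 → slot 2
509: h=5, probe 5,6,2,0 → slot 0
Table: [509, -, 628, -, -, 621, 656]

0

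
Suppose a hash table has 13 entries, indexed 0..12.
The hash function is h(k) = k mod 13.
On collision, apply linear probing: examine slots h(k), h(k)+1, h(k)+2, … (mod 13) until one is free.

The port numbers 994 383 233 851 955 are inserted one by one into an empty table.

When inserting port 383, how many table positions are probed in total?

994: h=6 → slot 6
383: h=6, probe 6,7 → slot 7
233: h=12 → slot 12
851: h=6, probe 6,7,8 → slot 8
955: h=6, probe 6,7,8,9 → slot 9
Table: [_, _, _, _, _, _, 994, 383, 851, 955, _, _, 233]

2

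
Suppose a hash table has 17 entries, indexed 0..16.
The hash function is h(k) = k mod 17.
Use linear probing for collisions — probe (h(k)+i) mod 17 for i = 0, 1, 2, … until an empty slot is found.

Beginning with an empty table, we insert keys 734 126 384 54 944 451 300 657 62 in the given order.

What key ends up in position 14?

62

Insert 734: h=3, slot 3 empty → index 3.
Insert 126: h=7, slot 7 empty → index 7.
Insert 384: h=10, slot 10 empty → index 10.
Insert 54: h=3, slot 3 occupied → index 4.
Insert 944: h=9, slot 9 empty → index 9.
Insert 451: h=9, slots 9,10 occupied → index 11.
Insert 300: h=11, slot 11 occupied → index 12.
Insert 657: h=11, slots 11,12 occupied → index 13.
Insert 62: h=11, slots 11,12,13 occupied → index 14.
Table: [-, -, -, 734, 54, -, -, 126, -, 944, 384, 451, 300, 657, 62, -, -]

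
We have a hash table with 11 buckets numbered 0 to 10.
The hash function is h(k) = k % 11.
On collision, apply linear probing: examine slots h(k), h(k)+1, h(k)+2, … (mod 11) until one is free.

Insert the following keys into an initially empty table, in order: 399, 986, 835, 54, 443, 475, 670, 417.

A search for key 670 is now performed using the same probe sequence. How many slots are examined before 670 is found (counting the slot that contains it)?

399 hashes to 3; slot 3 is free → place at 3.
986 hashes to 7; slot 7 is free → place at 7.
835 hashes to 10; slot 10 is free → place at 10.
54 hashes to 10; 10 taken → place at 0.
443 hashes to 3; 3 taken → place at 4.
475 hashes to 2; slot 2 is free → place at 2.
670 hashes to 10; 10,0 taken → place at 1.
417 hashes to 10; 10,0,1,2,3,4 taken → place at 5.
Table: [54, 670, 475, 399, 443, 417, —, 986, —, —, 835]
Lookup 670: h=10, probe 10,0,1 → found at 1.

3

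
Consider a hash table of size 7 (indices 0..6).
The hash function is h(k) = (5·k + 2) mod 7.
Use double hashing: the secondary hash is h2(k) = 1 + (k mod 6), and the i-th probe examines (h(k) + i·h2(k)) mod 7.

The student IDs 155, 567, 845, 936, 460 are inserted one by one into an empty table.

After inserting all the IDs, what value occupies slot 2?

155: h=0 -> slot 0
567: h=2 -> slot 2
845: h=6 -> slot 6
936: h=6, h2=1, probe 6,0,1 -> slot 1
460: h=6, h2=5, probe 6,4 -> slot 4
Table: [155, 936, 567, ., 460, ., 845]

567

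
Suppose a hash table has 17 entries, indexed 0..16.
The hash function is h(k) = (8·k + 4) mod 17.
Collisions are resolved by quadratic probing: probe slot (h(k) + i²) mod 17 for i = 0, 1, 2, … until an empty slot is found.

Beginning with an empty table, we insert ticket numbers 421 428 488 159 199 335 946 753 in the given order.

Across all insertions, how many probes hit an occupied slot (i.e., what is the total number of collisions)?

3

421: h=6 -> slot 6
428: h=11 -> slot 11
488: h=15 -> slot 15
159: h=1 -> slot 1
199: h=15, probe 15,16 -> slot 16
335: h=15, probe 15,16,2 -> slot 2
946: h=7 -> slot 7
753: h=10 -> slot 10
Table: [., 159, 335, ., ., ., 421, 946, ., ., 753, 428, ., ., ., 488, 199]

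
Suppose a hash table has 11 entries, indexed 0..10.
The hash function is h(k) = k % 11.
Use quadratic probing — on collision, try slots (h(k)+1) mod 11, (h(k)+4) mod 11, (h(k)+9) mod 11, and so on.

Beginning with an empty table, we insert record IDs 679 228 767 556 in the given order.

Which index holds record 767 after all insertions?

Insert 679: h=8, slot 8 empty -> index 8.
Insert 228: h=8, slot 8 occupied -> index 9.
Insert 767: h=8, slots 8,9 occupied -> index 1.
Insert 556: h=6, slot 6 empty -> index 6.
Table: [-, 767, -, -, -, -, 556, -, 679, 228, -]

1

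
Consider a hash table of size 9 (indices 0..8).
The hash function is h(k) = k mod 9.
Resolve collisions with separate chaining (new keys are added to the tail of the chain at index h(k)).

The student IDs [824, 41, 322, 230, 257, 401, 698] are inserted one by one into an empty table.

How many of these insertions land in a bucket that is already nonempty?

824 → bucket 5
41 → bucket 5 (collision)
322 → bucket 7
230 → bucket 5 (collision)
257 → bucket 5 (collision)
401 → bucket 5 (collision)
698 → bucket 5 (collision)
Final buckets:
0: -
1: -
2: -
3: -
4: -
5: 824 -> 41 -> 230 -> 257 -> 401 -> 698
6: -
7: 322
8: -

5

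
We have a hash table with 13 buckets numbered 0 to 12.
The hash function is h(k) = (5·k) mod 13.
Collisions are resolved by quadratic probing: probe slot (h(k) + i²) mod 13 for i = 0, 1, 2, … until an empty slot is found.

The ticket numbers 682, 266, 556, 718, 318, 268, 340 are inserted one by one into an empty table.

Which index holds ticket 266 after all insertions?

Insert 682: h=4, slot 4 empty -> index 4.
Insert 266: h=4, slot 4 occupied -> index 5.
Insert 556: h=11, slot 11 empty -> index 11.
Insert 718: h=2, slot 2 empty -> index 2.
Insert 318: h=4, slots 4,5 occupied -> index 8.
Insert 268: h=1, slot 1 empty -> index 1.
Insert 340: h=10, slot 10 empty -> index 10.
Table: [_, 268, 718, _, 682, 266, _, _, 318, _, 340, 556, _]

5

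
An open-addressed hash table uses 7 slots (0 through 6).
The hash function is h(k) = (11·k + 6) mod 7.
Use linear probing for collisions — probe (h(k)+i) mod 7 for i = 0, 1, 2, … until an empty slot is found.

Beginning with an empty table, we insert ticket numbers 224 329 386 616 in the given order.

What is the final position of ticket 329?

224 hashes to 6; slot 6 is free => place at 6.
329 hashes to 6; 6 taken => place at 0.
386 hashes to 3; slot 3 is free => place at 3.
616 hashes to 6; 6,0 taken => place at 1.
Table: [329, 616, _, 386, _, _, 224]

0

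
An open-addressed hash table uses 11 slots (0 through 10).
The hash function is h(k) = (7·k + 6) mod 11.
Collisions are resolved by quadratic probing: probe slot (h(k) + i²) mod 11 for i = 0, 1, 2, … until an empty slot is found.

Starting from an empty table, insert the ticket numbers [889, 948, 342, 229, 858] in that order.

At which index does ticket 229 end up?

889: h=3 → slot 3
948: h=9 → slot 9
342: h=2 → slot 2
229: h=3, probe 3,4 → slot 4
858: h=6 → slot 6
Table: [_, _, 342, 889, 229, _, 858, _, _, 948, _]

4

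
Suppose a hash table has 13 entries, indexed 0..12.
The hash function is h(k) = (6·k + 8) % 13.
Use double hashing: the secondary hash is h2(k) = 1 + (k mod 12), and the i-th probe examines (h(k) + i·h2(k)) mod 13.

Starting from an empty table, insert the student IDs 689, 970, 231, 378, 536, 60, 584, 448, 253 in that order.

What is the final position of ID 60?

5

689: h=8 => slot 8
970: h=4 => slot 4
231: h=3 => slot 3
378: h=1 => slot 1
536: h=0 => slot 0
60: h=4, h2=1, probe 4,5 => slot 5
584: h=2 => slot 2
448: h=5, h2=5, probe 5,10 => slot 10
253: h=5, h2=2, probe 5,7 => slot 7
Table: [536, 378, 584, 231, 970, 60, ∅, 253, 689, ∅, 448, ∅, ∅]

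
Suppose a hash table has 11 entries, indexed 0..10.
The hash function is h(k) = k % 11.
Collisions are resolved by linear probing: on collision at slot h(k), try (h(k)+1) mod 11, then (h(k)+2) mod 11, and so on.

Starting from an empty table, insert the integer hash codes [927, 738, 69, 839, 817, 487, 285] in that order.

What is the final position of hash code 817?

6

927 hashes to 3; slot 3 is free => place at 3.
738 hashes to 1; slot 1 is free => place at 1.
69 hashes to 3; 3 taken => place at 4.
839 hashes to 3; 3,4 taken => place at 5.
817 hashes to 3; 3,4,5 taken => place at 6.
487 hashes to 3; 3,4,5,6 taken => place at 7.
285 hashes to 10; slot 10 is free => place at 10.
Table: [∅, 738, ∅, 927, 69, 839, 817, 487, ∅, ∅, 285]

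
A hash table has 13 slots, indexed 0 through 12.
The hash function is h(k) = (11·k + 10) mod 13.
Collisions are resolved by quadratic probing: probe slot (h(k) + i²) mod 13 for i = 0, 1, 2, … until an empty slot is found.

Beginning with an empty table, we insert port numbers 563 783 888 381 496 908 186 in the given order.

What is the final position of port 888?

3

Insert 563: h=2, slot 2 empty => index 2.
Insert 783: h=4, slot 4 empty => index 4.
Insert 888: h=2, slot 2 occupied => index 3.
Insert 381: h=2, slots 2,3 occupied => index 6.
Insert 496: h=6, slot 6 occupied => index 7.
Insert 908: h=1, slot 1 empty => index 1.
Insert 186: h=2, slots 2,3,6 occupied => index 11.
Table: [—, 908, 563, 888, 783, —, 381, 496, —, —, —, 186, —]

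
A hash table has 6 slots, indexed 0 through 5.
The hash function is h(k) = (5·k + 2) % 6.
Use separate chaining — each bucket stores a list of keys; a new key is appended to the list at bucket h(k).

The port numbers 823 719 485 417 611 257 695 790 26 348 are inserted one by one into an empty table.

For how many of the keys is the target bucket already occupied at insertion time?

4

Insert 823: h=1, bucket 1 empty -> new chain.
Insert 719: h=3, bucket 3 empty -> new chain.
Insert 485: h=3, bucket 3 nonempty -> append to chain.
Insert 417: h=5, bucket 5 empty -> new chain.
Insert 611: h=3, bucket 3 nonempty -> append to chain.
Insert 257: h=3, bucket 3 nonempty -> append to chain.
Insert 695: h=3, bucket 3 nonempty -> append to chain.
Insert 790: h=4, bucket 4 empty -> new chain.
Insert 26: h=0, bucket 0 empty -> new chain.
Insert 348: h=2, bucket 2 empty -> new chain.
Final buckets:
0: 26
1: 823
2: 348
3: 719 -> 485 -> 611 -> 257 -> 695
4: 790
5: 417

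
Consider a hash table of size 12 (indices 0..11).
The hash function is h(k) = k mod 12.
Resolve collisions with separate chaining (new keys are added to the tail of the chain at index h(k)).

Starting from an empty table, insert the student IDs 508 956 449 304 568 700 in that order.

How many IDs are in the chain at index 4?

4

Insert 508: h=4, bucket 4 empty → new chain.
Insert 956: h=8, bucket 8 empty → new chain.
Insert 449: h=5, bucket 5 empty → new chain.
Insert 304: h=4, bucket 4 nonempty → append to chain.
Insert 568: h=4, bucket 4 nonempty → append to chain.
Insert 700: h=4, bucket 4 nonempty → append to chain.
Final buckets:
0: ∅
1: ∅
2: ∅
3: ∅
4: 508 -> 304 -> 568 -> 700
5: 449
6: ∅
7: ∅
8: 956
9: ∅
10: ∅
11: ∅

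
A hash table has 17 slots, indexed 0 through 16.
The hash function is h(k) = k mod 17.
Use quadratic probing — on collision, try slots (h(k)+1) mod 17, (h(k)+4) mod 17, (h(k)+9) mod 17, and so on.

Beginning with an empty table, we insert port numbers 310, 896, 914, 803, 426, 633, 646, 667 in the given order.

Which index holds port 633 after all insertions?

8

Insert 310: h=4, slot 4 empty => index 4.
Insert 896: h=12, slot 12 empty => index 12.
Insert 914: h=13, slot 13 empty => index 13.
Insert 803: h=4, slot 4 occupied => index 5.
Insert 426: h=1, slot 1 empty => index 1.
Insert 633: h=4, slots 4,5 occupied => index 8.
Insert 646: h=0, slot 0 empty => index 0.
Insert 667: h=4, slots 4,5,8,13 occupied => index 3.
Table: [646, 426, ∅, 667, 310, 803, ∅, ∅, 633, ∅, ∅, ∅, 896, 914, ∅, ∅, ∅]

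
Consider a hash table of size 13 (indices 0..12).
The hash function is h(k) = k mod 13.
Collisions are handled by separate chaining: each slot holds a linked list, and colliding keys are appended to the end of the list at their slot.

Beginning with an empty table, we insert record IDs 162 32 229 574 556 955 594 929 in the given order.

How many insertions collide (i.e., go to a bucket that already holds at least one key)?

162 -> bucket 6
32 -> bucket 6 (collision)
229 -> bucket 8
574 -> bucket 2
556 -> bucket 10
955 -> bucket 6 (collision)
594 -> bucket 9
929 -> bucket 6 (collision)
Final buckets:
0: .
1: .
2: 574
3: .
4: .
5: .
6: 162 -> 32 -> 955 -> 929
7: .
8: 229
9: 594
10: 556
11: .
12: .

3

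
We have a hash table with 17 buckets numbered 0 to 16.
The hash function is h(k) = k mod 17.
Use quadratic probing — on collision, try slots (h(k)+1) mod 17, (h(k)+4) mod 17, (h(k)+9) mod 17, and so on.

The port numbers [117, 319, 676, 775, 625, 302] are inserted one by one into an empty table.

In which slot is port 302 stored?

5

117 hashes to 15; slot 15 is free → place at 15.
319 hashes to 13; slot 13 is free → place at 13.
676 hashes to 13; 13 taken → place at 14.
775 hashes to 10; slot 10 is free → place at 10.
625 hashes to 13; 13,14 taken → place at 0.
302 hashes to 13; 13,14,0 taken → place at 5.
Table: [625, ., ., ., ., 302, ., ., ., ., 775, ., ., 319, 676, 117, .]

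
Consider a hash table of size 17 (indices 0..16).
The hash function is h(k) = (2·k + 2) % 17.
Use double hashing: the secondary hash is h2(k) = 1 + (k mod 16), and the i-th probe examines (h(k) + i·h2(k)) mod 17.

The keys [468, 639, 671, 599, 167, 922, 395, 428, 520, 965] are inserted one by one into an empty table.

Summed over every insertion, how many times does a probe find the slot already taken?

4

468: h=3 => slot 3
639: h=5 => slot 5
671: h=1 => slot 1
599: h=10 => slot 10
167: h=13 => slot 13
922: h=10, h2=11, probe 10,4 => slot 4
395: h=10, h2=12, probe 10,5,0 => slot 0
428: h=8 => slot 8
520: h=5, h2=9, probe 5,14 => slot 14
965: h=11 => slot 11
Table: [395, 671, ∅, 468, 922, 639, ∅, ∅, 428, ∅, 599, 965, ∅, 167, 520, ∅, ∅]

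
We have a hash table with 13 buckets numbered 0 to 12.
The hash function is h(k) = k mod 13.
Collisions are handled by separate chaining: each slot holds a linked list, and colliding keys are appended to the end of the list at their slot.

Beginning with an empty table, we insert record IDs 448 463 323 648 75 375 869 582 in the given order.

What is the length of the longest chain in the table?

448 → bucket 6
463 → bucket 8
323 → bucket 11
648 → bucket 11 (collision)
75 → bucket 10
375 → bucket 11 (collision)
869 → bucket 11 (collision)
582 → bucket 10 (collision)
Final buckets:
0: ∅
1: ∅
2: ∅
3: ∅
4: ∅
5: ∅
6: 448
7: ∅
8: 463
9: ∅
10: 75 -> 582
11: 323 -> 648 -> 375 -> 869
12: ∅

4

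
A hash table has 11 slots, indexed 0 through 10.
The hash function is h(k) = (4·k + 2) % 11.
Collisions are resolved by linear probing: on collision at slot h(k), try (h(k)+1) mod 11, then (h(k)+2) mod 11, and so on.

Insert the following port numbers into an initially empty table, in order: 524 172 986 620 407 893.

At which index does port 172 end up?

9

Insert 524: h=8, slot 8 empty => index 8.
Insert 172: h=8, slot 8 occupied => index 9.
Insert 986: h=8, slots 8,9 occupied => index 10.
Insert 620: h=7, slot 7 empty => index 7.
Insert 407: h=2, slot 2 empty => index 2.
Insert 893: h=10, slot 10 occupied => index 0.
Table: [893, _, 407, _, _, _, _, 620, 524, 172, 986]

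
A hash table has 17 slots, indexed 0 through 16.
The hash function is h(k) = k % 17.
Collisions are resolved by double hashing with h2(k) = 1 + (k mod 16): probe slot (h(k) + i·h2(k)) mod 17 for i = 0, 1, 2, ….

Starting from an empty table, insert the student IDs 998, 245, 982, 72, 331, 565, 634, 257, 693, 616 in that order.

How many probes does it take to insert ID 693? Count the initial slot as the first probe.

998: h=12 -> slot 12
245: h=7 -> slot 7
982: h=13 -> slot 13
72: h=4 -> slot 4
331: h=8 -> slot 8
565: h=4, h2=6, probe 4,10 -> slot 10
634: h=5 -> slot 5
257: h=2 -> slot 2
693: h=13, h2=6, probe 13,2,8,14 -> slot 14
616: h=4, h2=9, probe 4,13,5,14,6 -> slot 6
Table: [_, _, 257, _, 72, 634, 616, 245, 331, _, 565, _, 998, 982, 693, _, _]

4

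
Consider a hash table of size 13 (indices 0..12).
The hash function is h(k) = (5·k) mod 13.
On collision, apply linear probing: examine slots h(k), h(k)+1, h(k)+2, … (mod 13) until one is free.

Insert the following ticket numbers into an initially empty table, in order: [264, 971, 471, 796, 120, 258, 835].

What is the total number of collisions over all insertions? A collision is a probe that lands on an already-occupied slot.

264 hashes to 7; slot 7 is free => place at 7.
971 hashes to 6; slot 6 is free => place at 6.
471 hashes to 2; slot 2 is free => place at 2.
796 hashes to 2; 2 taken => place at 3.
120 hashes to 2; 2,3 taken => place at 4.
258 hashes to 3; 3,4 taken => place at 5.
835 hashes to 2; 2,3,4,5,6,7 taken => place at 8.
Table: [_, _, 471, 796, 120, 258, 971, 264, 835, _, _, _, _]

11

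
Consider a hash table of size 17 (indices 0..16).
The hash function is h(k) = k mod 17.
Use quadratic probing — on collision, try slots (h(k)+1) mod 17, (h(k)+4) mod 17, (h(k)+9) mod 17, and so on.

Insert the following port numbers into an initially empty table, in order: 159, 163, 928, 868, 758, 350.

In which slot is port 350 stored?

159: h=6 => slot 6
163: h=10 => slot 10
928: h=10, probe 10,11 => slot 11
868: h=1 => slot 1
758: h=10, probe 10,11,14 => slot 14
350: h=10, probe 10,11,14,2 => slot 2
Table: [-, 868, 350, -, -, -, 159, -, -, -, 163, 928, -, -, 758, -, -]

2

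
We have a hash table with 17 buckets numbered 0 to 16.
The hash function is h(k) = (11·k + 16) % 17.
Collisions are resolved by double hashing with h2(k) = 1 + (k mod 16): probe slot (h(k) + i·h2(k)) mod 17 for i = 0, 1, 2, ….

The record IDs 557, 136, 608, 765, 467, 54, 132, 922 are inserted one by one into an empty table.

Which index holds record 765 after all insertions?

Insert 557: h=6, slot 6 empty → index 6.
Insert 136: h=16, slot 16 empty → index 16.
Insert 608: h=6, h2=1, slot 6 occupied → index 7.
Insert 765: h=16, h2=14, slot 16 occupied → index 13.
Insert 467: h=2, slot 2 empty → index 2.
Insert 54: h=15, slot 15 empty → index 15.
Insert 132: h=6, h2=5, slot 6 occupied → index 11.
Insert 922: h=9, slot 9 empty → index 9.
Table: [-, -, 467, -, -, -, 557, 608, -, 922, -, 132, -, 765, -, 54, 136]

13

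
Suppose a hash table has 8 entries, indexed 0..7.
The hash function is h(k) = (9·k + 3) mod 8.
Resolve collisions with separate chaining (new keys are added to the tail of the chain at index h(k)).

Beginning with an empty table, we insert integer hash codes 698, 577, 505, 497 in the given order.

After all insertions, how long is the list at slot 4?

698 -> bucket 5
577 -> bucket 4
505 -> bucket 4 (collision)
497 -> bucket 4 (collision)
Final buckets:
0: -
1: -
2: -
3: -
4: 577 -> 505 -> 497
5: 698
6: -
7: -

3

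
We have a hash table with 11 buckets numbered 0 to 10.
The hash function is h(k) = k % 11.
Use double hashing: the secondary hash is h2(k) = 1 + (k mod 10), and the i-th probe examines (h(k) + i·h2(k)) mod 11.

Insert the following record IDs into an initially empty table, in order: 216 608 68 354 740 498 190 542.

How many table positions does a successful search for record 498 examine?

3

216: h=7 → slot 7
608: h=3 → slot 3
68: h=2 → slot 2
354: h=2, h2=5, probe 2,7,1 → slot 1
740: h=3, h2=1, probe 3,4 → slot 4
498: h=3, h2=9, probe 3,1,10 → slot 10
190: h=3, h2=1, probe 3,4,5 → slot 5
542: h=3, h2=3, probe 3,6 → slot 6
Table: [_, 354, 68, 608, 740, 190, 542, 216, _, _, 498]
Lookup 498: h=3, h2=9, probe 3,1,10 → found at 10.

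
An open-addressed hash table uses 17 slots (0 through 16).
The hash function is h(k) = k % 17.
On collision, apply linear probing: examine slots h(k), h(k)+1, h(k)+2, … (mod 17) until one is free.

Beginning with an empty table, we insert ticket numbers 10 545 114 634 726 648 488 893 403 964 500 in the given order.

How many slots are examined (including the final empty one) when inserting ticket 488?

3

10: h=10 -> slot 10
545: h=1 -> slot 1
114: h=12 -> slot 12
634: h=5 -> slot 5
726: h=12, probe 12,13 -> slot 13
648: h=2 -> slot 2
488: h=12, probe 12,13,14 -> slot 14
893: h=9 -> slot 9
403: h=12, probe 12,13,14,15 -> slot 15
964: h=12, probe 12,13,14,15,16 -> slot 16
500: h=7 -> slot 7
Table: [∅, 545, 648, ∅, ∅, 634, ∅, 500, ∅, 893, 10, ∅, 114, 726, 488, 403, 964]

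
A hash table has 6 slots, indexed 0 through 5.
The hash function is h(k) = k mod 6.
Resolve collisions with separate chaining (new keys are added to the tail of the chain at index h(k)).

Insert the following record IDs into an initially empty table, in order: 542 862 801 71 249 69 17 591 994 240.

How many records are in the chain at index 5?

2

542 → bucket 2
862 → bucket 4
801 → bucket 3
71 → bucket 5
249 → bucket 3 (collision)
69 → bucket 3 (collision)
17 → bucket 5 (collision)
591 → bucket 3 (collision)
994 → bucket 4 (collision)
240 → bucket 0
Final buckets:
0: 240
1: ∅
2: 542
3: 801 -> 249 -> 69 -> 591
4: 862 -> 994
5: 71 -> 17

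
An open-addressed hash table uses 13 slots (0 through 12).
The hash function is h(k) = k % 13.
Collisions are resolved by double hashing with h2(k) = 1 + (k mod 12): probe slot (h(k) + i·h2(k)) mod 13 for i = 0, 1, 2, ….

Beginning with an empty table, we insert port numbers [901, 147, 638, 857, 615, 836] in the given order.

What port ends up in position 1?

638

901: h=4 => slot 4
147: h=4, h2=4, probe 4,8 => slot 8
638: h=1 => slot 1
857: h=12 => slot 12
615: h=4, h2=4, probe 4,8,12,3 => slot 3
836: h=4, h2=9, probe 4,0 => slot 0
Table: [836, 638, ., 615, 901, ., ., ., 147, ., ., ., 857]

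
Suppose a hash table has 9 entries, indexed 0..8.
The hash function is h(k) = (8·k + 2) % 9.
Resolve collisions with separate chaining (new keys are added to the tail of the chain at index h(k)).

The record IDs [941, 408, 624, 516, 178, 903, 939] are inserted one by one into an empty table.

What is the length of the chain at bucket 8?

5

941 -> bucket 6
408 -> bucket 8
624 -> bucket 8 (collision)
516 -> bucket 8 (collision)
178 -> bucket 4
903 -> bucket 8 (collision)
939 -> bucket 8 (collision)
Final buckets:
0: .
1: .
2: .
3: .
4: 178
5: .
6: 941
7: .
8: 408 -> 624 -> 516 -> 903 -> 939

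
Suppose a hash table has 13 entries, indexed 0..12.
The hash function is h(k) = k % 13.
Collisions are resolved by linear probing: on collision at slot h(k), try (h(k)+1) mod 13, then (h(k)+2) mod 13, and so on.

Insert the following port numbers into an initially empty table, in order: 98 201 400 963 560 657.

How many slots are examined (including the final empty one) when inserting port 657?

2

98: h=7 → slot 7
201: h=6 → slot 6
400: h=10 → slot 10
963: h=1 → slot 1
560: h=1, probe 1,2 → slot 2
657: h=7, probe 7,8 → slot 8
Table: [-, 963, 560, -, -, -, 201, 98, 657, -, 400, -, -]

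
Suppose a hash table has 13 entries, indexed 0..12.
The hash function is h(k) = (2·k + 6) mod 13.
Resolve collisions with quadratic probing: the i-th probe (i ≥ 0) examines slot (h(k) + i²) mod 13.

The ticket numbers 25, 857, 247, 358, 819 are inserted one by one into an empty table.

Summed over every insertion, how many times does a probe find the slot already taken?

3

25 hashes to 4; slot 4 is free -> place at 4.
857 hashes to 4; 4 taken -> place at 5.
247 hashes to 6; slot 6 is free -> place at 6.
358 hashes to 7; slot 7 is free -> place at 7.
819 hashes to 6; 6,7 taken -> place at 10.
Table: [-, -, -, -, 25, 857, 247, 358, -, -, 819, -, -]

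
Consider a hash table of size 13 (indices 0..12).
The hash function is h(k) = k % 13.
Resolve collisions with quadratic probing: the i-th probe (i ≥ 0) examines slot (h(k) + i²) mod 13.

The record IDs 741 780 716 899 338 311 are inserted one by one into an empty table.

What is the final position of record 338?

Insert 741: h=0, slot 0 empty => index 0.
Insert 780: h=0, slot 0 occupied => index 1.
Insert 716: h=1, slot 1 occupied => index 2.
Insert 899: h=2, slot 2 occupied => index 3.
Insert 338: h=0, slots 0,1 occupied => index 4.
Insert 311: h=12, slot 12 empty => index 12.
Table: [741, 780, 716, 899, 338, _, _, _, _, _, _, _, 311]

4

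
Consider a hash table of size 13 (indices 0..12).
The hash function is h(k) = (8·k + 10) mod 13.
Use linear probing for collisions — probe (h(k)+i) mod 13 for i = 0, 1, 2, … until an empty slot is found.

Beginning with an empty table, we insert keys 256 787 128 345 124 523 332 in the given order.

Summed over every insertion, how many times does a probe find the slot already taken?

7

256 hashes to 4; slot 4 is free -> place at 4.
787 hashes to 1; slot 1 is free -> place at 1.
128 hashes to 7; slot 7 is free -> place at 7.
345 hashes to 1; 1 taken -> place at 2.
124 hashes to 1; 1,2 taken -> place at 3.
523 hashes to 8; slot 8 is free -> place at 8.
332 hashes to 1; 1,2,3,4 taken -> place at 5.
Table: [., 787, 345, 124, 256, 332, ., 128, 523, ., ., ., .]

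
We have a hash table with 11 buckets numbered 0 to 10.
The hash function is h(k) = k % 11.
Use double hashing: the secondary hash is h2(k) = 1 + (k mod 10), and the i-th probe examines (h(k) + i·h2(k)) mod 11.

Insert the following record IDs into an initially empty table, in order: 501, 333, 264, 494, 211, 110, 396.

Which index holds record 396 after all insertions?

7

501: h=6 → slot 6
333: h=3 → slot 3
264: h=0 → slot 0
494: h=10 → slot 10
211: h=2 → slot 2
110: h=0, h2=1, probe 0,1 → slot 1
396: h=0, h2=7, probe 0,7 → slot 7
Table: [264, 110, 211, 333, -, -, 501, 396, -, -, 494]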